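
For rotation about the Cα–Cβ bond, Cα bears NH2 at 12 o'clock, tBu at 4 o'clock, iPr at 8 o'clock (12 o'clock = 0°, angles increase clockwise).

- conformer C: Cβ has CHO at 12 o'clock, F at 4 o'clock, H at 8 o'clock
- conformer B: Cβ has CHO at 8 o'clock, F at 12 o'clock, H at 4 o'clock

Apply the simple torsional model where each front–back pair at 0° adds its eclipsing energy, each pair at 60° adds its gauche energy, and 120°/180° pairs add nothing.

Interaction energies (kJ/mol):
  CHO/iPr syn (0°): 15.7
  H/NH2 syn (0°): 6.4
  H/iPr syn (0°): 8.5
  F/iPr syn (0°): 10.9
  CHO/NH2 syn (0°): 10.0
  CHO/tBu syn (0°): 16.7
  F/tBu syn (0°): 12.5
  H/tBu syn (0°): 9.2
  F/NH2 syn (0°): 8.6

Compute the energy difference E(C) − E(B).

C (eclipsed): NH2(0°)/CHO(0°) eclipsed 10.0; tBu(120°)/F(120°) eclipsed 12.5; iPr(240°)/H(240°) eclipsed 8.5 → 31.0 kJ/mol.
B (eclipsed): NH2(0°)/F(0°) eclipsed 8.6; tBu(120°)/H(120°) eclipsed 9.2; iPr(240°)/CHO(240°) eclipsed 15.7 → 33.5 kJ/mol.
E(C) − E(B) = 31.0 − 33.5 = -2.5 kJ/mol.

-2.5 kJ/mol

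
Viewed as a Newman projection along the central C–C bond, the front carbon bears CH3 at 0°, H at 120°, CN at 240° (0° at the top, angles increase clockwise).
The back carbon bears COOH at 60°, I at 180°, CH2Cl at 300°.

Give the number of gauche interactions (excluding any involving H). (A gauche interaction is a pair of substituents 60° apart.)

Non-H gauche pairs: CH3(0°)/COOH(60°); CH3(0°)/CH2Cl(300°); CN(240°)/I(180°); CN(240°)/CH2Cl(300°) — 4 interactions.

4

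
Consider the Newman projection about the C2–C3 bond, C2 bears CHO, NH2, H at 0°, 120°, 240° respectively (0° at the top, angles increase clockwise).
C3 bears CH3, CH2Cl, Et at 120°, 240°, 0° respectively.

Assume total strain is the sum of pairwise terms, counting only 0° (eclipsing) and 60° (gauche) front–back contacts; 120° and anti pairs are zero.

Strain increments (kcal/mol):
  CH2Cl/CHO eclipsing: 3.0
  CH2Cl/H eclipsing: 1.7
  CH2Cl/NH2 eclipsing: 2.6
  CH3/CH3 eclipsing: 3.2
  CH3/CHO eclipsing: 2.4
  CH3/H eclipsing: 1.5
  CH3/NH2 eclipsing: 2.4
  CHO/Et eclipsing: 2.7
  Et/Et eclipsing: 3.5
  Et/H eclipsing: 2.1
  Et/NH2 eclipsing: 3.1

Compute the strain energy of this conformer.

This conformer (eclipsed): CHO–Et eclipsed, NH2–CH3 eclipsed, H–CH2Cl eclipsed; 2.7 + 2.4 + 1.7 = 6.8 kcal/mol.

6.8 kcal/mol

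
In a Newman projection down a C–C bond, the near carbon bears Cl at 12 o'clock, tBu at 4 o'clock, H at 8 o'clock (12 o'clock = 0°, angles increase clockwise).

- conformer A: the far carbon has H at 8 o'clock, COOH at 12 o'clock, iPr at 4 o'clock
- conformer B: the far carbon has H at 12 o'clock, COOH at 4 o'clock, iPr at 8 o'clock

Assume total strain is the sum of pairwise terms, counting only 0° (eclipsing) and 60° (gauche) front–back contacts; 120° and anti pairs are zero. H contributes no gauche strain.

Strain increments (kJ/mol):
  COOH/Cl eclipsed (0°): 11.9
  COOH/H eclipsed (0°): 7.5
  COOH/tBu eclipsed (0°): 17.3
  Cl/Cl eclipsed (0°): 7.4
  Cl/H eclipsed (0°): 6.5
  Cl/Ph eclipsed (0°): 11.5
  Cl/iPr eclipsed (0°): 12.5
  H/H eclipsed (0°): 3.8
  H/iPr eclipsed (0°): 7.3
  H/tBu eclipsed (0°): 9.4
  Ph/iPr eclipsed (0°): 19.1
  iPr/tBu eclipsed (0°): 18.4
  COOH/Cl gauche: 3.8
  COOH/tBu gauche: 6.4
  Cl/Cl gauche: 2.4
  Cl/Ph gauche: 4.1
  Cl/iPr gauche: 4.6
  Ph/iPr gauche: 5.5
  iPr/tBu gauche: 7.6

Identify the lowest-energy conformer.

B

A (eclipsed): Cl(0°)/COOH(0°) eclipsed 11.9; tBu(120°)/iPr(120°) eclipsed 18.4; H(240°)/H(240°) eclipsed 3.8 → 34.1 kJ/mol.
B (eclipsed): Cl(0°)/H(0°) eclipsed 6.5; tBu(120°)/COOH(120°) eclipsed 17.3; H(240°)/iPr(240°) eclipsed 7.3 → 31.1 kJ/mol.
B has the lowest total (31.1 kJ/mol).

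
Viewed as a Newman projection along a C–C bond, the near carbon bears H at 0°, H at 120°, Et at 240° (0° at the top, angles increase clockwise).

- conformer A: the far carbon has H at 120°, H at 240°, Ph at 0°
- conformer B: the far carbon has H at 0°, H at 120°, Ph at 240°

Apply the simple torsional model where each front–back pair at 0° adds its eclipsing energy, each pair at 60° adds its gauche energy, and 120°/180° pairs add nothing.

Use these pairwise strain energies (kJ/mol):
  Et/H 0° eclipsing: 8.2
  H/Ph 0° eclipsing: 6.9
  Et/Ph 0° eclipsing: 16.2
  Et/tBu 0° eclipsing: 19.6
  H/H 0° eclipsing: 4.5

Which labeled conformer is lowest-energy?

A

A (eclipsed): H(0°)/Ph(0°) eclipsed 6.9; H(120°)/H(120°) eclipsed 4.5; Et(240°)/H(240°) eclipsed 8.2 → 19.6 kJ/mol.
B (eclipsed): H(0°)/H(0°) eclipsed 4.5; H(120°)/H(120°) eclipsed 4.5; Et(240°)/Ph(240°) eclipsed 16.2 → 25.2 kJ/mol.
A has the lowest total (19.6 kJ/mol).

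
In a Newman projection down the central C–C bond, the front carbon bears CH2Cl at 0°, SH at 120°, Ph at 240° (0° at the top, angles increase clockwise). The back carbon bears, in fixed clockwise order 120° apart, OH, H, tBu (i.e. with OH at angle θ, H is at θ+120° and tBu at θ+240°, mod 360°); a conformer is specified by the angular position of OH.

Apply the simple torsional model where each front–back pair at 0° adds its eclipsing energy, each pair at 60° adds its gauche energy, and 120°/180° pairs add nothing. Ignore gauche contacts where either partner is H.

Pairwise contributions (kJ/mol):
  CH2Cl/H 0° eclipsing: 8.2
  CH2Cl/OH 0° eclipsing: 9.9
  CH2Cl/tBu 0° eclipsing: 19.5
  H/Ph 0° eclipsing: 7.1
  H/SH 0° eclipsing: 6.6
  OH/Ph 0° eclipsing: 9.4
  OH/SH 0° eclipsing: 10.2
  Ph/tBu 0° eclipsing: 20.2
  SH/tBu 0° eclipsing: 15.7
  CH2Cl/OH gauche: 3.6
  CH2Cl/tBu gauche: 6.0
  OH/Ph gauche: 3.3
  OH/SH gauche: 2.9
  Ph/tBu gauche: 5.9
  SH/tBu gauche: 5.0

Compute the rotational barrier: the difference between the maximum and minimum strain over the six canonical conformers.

19.6 kJ/mol

OH at 0° (eclipsed): CH2Cl(0°)/OH(0°) eclipsed 9.9; SH(120°)/H(120°) eclipsed 6.6; Ph(240°)/tBu(240°) eclipsed 20.2 → 36.7 kJ/mol.
OH at 60° (staggered): CH2Cl(0°)/OH(60°) gauche 3.6; CH2Cl(0°)/tBu(300°) gauche 6.0; SH(120°)/OH(60°) gauche 2.9; Ph(240°)/tBu(300°) gauche 5.9 → 18.4 kJ/mol.
OH at 120° (eclipsed): CH2Cl(0°)/tBu(0°) eclipsed 19.5; SH(120°)/OH(120°) eclipsed 10.2; Ph(240°)/H(240°) eclipsed 7.1 → 36.8 kJ/mol.
OH at 180° (staggered): CH2Cl(0°)/tBu(60°) gauche 6.0; SH(120°)/OH(180°) gauche 2.9; SH(120°)/tBu(60°) gauche 5.0; Ph(240°)/OH(180°) gauche 3.3 → 17.2 kJ/mol.
OH at 240° (eclipsed): CH2Cl(0°)/H(0°) eclipsed 8.2; SH(120°)/tBu(120°) eclipsed 15.7; Ph(240°)/OH(240°) eclipsed 9.4 → 33.3 kJ/mol.
OH at 300° (staggered): CH2Cl(0°)/OH(300°) gauche 3.6; SH(120°)/tBu(180°) gauche 5.0; Ph(240°)/OH(300°) gauche 3.3; Ph(240°)/tBu(180°) gauche 5.9 → 17.8 kJ/mol.
Max at 120° (36.8 kJ/mol), min at 180° (17.2 kJ/mol); barrier = 19.6 kJ/mol.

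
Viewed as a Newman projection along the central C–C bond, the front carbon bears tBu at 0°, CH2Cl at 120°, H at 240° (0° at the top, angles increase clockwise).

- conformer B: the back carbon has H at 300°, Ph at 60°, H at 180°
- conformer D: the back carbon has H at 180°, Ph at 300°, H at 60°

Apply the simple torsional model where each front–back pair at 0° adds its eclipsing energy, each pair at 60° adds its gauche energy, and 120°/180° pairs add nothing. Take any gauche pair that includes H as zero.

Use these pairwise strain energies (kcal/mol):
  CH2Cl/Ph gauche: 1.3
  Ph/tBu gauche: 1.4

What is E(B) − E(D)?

+1.3 kcal/mol

B (staggered): tBu–Ph gauche, CH2Cl–Ph gauche; 1.4 + 1.3 = 2.7 kcal/mol.
D (staggered): tBu–Ph gauche; 1.4 = 1.4 kcal/mol.
E(B) − E(D) = 2.7 − 1.4 = +1.3 kcal/mol.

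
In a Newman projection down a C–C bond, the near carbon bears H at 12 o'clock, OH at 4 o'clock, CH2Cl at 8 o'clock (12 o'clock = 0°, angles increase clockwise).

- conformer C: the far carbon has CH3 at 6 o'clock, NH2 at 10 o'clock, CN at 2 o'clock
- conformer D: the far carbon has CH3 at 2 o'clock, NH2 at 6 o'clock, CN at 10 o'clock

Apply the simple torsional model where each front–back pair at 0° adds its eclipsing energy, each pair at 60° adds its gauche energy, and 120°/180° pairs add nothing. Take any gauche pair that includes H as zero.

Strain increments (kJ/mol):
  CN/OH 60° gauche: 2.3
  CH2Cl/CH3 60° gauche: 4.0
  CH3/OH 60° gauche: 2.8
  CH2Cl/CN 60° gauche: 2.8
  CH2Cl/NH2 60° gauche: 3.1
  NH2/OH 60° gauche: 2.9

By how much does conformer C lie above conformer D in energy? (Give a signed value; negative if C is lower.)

C (staggered): OH(120°)/CH3(180°) gauche 2.8; OH(120°)/CN(60°) gauche 2.3; CH2Cl(240°)/CH3(180°) gauche 4.0; CH2Cl(240°)/NH2(300°) gauche 3.1 → 12.2 kJ/mol.
D (staggered): OH(120°)/CH3(60°) gauche 2.8; OH(120°)/NH2(180°) gauche 2.9; CH2Cl(240°)/NH2(180°) gauche 3.1; CH2Cl(240°)/CN(300°) gauche 2.8 → 11.6 kJ/mol.
E(C) − E(D) = 12.2 − 11.6 = +0.6 kJ/mol.

+0.6 kJ/mol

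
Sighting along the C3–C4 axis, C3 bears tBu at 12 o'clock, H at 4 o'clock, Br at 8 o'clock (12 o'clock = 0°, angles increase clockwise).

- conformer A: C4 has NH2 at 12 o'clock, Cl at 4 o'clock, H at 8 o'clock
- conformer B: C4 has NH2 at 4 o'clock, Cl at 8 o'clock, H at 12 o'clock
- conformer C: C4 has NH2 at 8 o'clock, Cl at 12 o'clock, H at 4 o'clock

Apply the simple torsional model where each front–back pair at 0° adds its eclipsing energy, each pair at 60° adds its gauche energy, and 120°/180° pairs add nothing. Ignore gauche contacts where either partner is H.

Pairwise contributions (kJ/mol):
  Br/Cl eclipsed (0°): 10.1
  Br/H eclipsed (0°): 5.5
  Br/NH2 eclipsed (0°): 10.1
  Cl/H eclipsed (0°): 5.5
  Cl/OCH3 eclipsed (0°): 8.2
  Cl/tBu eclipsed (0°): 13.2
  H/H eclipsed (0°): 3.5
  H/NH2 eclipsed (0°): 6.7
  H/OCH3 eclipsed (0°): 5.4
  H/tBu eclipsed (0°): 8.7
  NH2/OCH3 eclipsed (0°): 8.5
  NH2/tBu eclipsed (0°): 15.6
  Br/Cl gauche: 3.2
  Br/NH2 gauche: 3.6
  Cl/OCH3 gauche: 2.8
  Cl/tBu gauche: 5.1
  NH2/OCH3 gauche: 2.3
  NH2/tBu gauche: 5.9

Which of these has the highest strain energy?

A (eclipsed): tBu–NH2 eclipsed, H–Cl eclipsed, Br–H eclipsed; 15.6 + 5.5 + 5.5 = 26.6 kJ/mol.
B (eclipsed): tBu–H eclipsed, H–NH2 eclipsed, Br–Cl eclipsed; 8.7 + 6.7 + 10.1 = 25.5 kJ/mol.
C (eclipsed): tBu–Cl eclipsed, H–H eclipsed, Br–NH2 eclipsed; 13.2 + 3.5 + 10.1 = 26.8 kJ/mol.
C has the highest total (26.8 kJ/mol).

C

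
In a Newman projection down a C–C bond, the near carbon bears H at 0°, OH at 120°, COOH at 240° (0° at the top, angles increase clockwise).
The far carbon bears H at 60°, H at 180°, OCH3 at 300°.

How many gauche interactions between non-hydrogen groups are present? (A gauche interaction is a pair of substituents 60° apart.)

1

Non-H gauche pairs: COOH(240°)/OCH3(300°) — 1 interaction.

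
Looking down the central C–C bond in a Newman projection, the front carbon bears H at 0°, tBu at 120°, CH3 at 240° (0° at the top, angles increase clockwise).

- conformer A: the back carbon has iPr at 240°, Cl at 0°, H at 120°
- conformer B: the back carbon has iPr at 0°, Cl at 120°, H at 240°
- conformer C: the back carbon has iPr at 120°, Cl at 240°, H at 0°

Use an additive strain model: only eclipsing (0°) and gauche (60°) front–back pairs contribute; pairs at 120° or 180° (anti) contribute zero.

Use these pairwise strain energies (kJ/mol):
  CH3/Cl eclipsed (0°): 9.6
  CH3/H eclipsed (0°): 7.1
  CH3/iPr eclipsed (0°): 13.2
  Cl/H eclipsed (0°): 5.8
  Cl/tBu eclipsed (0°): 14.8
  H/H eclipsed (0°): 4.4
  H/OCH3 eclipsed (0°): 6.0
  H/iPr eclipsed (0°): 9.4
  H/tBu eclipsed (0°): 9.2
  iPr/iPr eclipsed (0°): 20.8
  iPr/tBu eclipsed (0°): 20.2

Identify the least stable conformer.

A is eclipsed. H at 0° is eclipsed with Cl at 0° (5.8); tBu at 120° is eclipsed with H at 120° (9.2); CH3 at 240° is eclipsed with iPr at 240° (13.2). Total 28.2 kJ/mol.
B is eclipsed. H at 0° is eclipsed with iPr at 0° (9.4); tBu at 120° is eclipsed with Cl at 120° (14.8); CH3 at 240° is eclipsed with H at 240° (7.1). Total 31.3 kJ/mol.
C is eclipsed. H at 0° is eclipsed with H at 0° (4.4); tBu at 120° is eclipsed with iPr at 120° (20.2); CH3 at 240° is eclipsed with Cl at 240° (9.6). Total 34.2 kJ/mol.
C has the highest total (34.2 kJ/mol).

C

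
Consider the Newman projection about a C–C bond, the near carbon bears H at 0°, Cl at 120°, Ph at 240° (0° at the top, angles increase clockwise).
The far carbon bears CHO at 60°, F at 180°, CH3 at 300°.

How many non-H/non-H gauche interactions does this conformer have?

Non-H gauche pairs: Cl(120°)/CHO(60°); Cl(120°)/F(180°); Ph(240°)/F(180°); Ph(240°)/CH3(300°) — 4 interactions.

4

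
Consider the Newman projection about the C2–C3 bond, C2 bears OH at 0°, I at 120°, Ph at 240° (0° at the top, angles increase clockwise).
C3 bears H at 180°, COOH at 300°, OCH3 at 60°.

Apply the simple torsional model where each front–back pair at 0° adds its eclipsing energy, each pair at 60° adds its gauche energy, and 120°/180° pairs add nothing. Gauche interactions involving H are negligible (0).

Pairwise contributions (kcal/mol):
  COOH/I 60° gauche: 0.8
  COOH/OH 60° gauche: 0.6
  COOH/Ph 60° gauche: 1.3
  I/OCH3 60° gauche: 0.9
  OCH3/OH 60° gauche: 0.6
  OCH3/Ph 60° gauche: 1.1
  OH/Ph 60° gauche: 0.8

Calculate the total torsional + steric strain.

This conformer (staggered): OH(0°)/COOH(300°) gauche 0.6; OH(0°)/OCH3(60°) gauche 0.6; I(120°)/OCH3(60°) gauche 0.9; Ph(240°)/COOH(300°) gauche 1.3 → 3.4 kcal/mol.

3.4 kcal/mol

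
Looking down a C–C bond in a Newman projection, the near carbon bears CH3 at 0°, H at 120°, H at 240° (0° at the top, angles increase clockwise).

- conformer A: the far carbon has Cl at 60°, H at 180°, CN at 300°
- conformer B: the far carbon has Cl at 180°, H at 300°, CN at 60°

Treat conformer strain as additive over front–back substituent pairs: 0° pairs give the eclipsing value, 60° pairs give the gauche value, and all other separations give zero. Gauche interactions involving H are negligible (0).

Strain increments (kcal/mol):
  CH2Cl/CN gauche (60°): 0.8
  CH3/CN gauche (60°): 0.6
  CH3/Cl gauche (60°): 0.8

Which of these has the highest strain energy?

A (staggered): CH3(0°)/Cl(60°) gauche 0.8; CH3(0°)/CN(300°) gauche 0.6 → 1.4 kcal/mol.
B (staggered): CH3(0°)/CN(60°) gauche 0.6 → 0.6 kcal/mol.
A has the highest total (1.4 kcal/mol).

A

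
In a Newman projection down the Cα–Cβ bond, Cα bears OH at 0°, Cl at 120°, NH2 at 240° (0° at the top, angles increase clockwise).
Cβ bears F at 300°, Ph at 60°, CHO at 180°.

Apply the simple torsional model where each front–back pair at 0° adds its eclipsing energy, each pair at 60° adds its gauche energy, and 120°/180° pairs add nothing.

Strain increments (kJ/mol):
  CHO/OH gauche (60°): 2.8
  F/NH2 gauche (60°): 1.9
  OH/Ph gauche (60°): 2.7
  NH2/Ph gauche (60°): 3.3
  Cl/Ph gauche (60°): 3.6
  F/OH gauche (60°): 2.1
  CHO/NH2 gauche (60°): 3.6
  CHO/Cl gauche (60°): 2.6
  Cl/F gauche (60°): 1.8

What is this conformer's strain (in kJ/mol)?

16.5 kJ/mol

This conformer (staggered): OH(0°)/F(300°) gauche 2.1; OH(0°)/Ph(60°) gauche 2.7; Cl(120°)/Ph(60°) gauche 3.6; Cl(120°)/CHO(180°) gauche 2.6; NH2(240°)/F(300°) gauche 1.9; NH2(240°)/CHO(180°) gauche 3.6 → 16.5 kJ/mol.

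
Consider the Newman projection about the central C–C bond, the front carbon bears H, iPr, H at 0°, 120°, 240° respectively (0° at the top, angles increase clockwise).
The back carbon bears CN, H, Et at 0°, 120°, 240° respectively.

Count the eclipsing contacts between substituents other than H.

Every eclipsing pair involves H, so the count is 0.

0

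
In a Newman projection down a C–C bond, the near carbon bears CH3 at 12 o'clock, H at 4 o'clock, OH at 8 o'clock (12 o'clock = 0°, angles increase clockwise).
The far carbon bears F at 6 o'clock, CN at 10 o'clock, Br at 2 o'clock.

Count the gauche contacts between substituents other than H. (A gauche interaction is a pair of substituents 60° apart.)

4

Non-H gauche pairs: CH3(0°)/CN(300°); CH3(0°)/Br(60°); OH(240°)/F(180°); OH(240°)/CN(300°) — 4 interactions.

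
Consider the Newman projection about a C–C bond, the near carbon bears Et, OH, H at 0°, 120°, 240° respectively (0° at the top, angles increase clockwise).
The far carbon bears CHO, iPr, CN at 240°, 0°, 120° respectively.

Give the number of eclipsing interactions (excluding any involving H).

Non-H eclipsing pairs: Et(0°)/iPr(0°); OH(120°)/CN(120°) — 2 interactions.

2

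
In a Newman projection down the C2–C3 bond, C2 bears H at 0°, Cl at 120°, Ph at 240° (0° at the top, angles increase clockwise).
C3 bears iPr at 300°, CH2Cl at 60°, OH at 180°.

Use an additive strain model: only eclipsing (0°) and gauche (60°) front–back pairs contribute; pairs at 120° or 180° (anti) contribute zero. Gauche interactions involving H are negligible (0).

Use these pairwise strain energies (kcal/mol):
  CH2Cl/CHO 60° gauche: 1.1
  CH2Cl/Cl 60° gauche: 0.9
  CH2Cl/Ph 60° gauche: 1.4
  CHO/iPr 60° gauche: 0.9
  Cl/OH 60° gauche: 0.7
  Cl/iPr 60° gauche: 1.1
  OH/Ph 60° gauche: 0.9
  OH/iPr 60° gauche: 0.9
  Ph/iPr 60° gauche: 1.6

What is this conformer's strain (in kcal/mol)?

4.1 kcal/mol

This conformer (staggered): Cl–CH2Cl gauche, Cl–OH gauche, Ph–iPr gauche, Ph–OH gauche; 0.9 + 0.7 + 1.6 + 0.9 = 4.1 kcal/mol.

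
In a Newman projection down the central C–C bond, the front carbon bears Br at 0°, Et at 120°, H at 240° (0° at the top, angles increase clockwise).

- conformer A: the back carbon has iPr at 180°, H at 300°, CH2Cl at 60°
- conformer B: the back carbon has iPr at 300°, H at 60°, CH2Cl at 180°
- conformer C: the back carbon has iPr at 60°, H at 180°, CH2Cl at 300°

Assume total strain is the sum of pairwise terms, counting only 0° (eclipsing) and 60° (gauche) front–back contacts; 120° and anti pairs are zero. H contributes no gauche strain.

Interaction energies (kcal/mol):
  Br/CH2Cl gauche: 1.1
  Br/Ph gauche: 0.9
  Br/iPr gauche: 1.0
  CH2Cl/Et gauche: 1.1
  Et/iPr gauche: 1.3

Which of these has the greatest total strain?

A

A (staggered): Br–CH2Cl gauche, Et–iPr gauche, Et–CH2Cl gauche; 1.1 + 1.3 + 1.1 = 3.5 kcal/mol.
B (staggered): Br–iPr gauche, Et–CH2Cl gauche; 1.0 + 1.1 = 2.1 kcal/mol.
C (staggered): Br–iPr gauche, Br–CH2Cl gauche, Et–iPr gauche; 1.0 + 1.1 + 1.3 = 3.4 kcal/mol.
A has the highest total (3.5 kcal/mol).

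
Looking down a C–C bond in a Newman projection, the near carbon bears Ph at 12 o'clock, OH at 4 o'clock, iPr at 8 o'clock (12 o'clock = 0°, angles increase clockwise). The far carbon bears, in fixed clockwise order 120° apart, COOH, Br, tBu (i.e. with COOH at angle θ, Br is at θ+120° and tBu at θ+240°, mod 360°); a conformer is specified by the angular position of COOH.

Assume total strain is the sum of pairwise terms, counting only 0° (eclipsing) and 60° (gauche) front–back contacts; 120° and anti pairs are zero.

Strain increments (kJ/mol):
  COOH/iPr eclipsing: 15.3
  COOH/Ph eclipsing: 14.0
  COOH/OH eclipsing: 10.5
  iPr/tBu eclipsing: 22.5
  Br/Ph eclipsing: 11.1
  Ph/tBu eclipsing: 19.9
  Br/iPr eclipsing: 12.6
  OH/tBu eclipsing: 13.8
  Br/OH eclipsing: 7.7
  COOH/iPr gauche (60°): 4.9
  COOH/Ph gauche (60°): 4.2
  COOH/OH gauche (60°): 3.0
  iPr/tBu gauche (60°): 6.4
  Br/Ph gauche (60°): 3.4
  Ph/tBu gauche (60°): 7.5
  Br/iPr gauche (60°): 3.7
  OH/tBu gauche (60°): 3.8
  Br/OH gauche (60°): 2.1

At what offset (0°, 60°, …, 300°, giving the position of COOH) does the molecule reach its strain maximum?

COOH at 0° (eclipsed): Ph(0°)/COOH(0°) eclipsed 14.0; OH(120°)/Br(120°) eclipsed 7.7; iPr(240°)/tBu(240°) eclipsed 22.5 → 44.2 kJ/mol.
COOH at 60° (staggered): Ph(0°)/COOH(60°) gauche 4.2; Ph(0°)/tBu(300°) gauche 7.5; OH(120°)/COOH(60°) gauche 3.0; OH(120°)/Br(180°) gauche 2.1; iPr(240°)/Br(180°) gauche 3.7; iPr(240°)/tBu(300°) gauche 6.4 → 26.9 kJ/mol.
COOH at 120° (eclipsed): Ph(0°)/tBu(0°) eclipsed 19.9; OH(120°)/COOH(120°) eclipsed 10.5; iPr(240°)/Br(240°) eclipsed 12.6 → 43.0 kJ/mol.
COOH at 180° (staggered): Ph(0°)/Br(300°) gauche 3.4; Ph(0°)/tBu(60°) gauche 7.5; OH(120°)/COOH(180°) gauche 3.0; OH(120°)/tBu(60°) gauche 3.8; iPr(240°)/COOH(180°) gauche 4.9; iPr(240°)/Br(300°) gauche 3.7 → 26.3 kJ/mol.
COOH at 240° (eclipsed): Ph(0°)/Br(0°) eclipsed 11.1; OH(120°)/tBu(120°) eclipsed 13.8; iPr(240°)/COOH(240°) eclipsed 15.3 → 40.2 kJ/mol.
COOH at 300° (staggered): Ph(0°)/COOH(300°) gauche 4.2; Ph(0°)/Br(60°) gauche 3.4; OH(120°)/Br(60°) gauche 2.1; OH(120°)/tBu(180°) gauche 3.8; iPr(240°)/COOH(300°) gauche 4.9; iPr(240°)/tBu(180°) gauche 6.4 → 24.8 kJ/mol.
The maximum (44.2 kJ/mol) occurs with COOH at 0°.

0°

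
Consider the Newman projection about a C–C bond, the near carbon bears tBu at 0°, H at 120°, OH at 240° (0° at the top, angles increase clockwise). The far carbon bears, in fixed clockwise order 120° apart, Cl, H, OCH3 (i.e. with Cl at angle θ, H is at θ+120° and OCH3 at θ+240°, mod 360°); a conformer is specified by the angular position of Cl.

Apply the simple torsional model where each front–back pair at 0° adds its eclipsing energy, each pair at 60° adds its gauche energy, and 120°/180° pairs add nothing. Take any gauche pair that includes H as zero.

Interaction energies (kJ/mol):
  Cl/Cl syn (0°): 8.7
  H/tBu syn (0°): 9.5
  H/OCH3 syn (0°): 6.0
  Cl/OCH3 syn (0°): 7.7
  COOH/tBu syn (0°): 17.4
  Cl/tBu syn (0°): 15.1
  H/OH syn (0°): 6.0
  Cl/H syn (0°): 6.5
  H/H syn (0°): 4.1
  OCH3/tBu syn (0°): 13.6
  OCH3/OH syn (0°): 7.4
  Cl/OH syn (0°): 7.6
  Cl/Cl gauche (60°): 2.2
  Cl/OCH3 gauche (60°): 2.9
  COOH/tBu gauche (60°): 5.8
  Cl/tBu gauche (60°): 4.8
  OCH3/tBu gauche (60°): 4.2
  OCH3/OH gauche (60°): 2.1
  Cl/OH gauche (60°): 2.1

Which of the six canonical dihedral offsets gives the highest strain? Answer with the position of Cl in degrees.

Cl at 0° is eclipsed. tBu at 0° is eclipsed with Cl at 0° (15.1); H at 120° is eclipsed with H at 120° (4.1); OH at 240° is eclipsed with OCH3 at 240° (7.4). Total 26.6 kJ/mol.
Cl at 60° is staggered. tBu at 0° is gauche with Cl at 60° (4.8); tBu at 0° is gauche with OCH3 at 300° (4.2); OH at 240° is gauche with OCH3 at 300° (2.1). Total 11.1 kJ/mol.
Cl at 120° is eclipsed. tBu at 0° is eclipsed with OCH3 at 0° (13.6); H at 120° is eclipsed with Cl at 120° (6.5); OH at 240° is eclipsed with H at 240° (6.0). Total 26.1 kJ/mol.
Cl at 180° is staggered. tBu at 0° is gauche with OCH3 at 60° (4.2); OH at 240° is gauche with Cl at 180° (2.1). Total 6.3 kJ/mol.
Cl at 240° is eclipsed. tBu at 0° is eclipsed with H at 0° (9.5); H at 120° is eclipsed with OCH3 at 120° (6.0); OH at 240° is eclipsed with Cl at 240° (7.6). Total 23.1 kJ/mol.
Cl at 300° is staggered. tBu at 0° is gauche with Cl at 300° (4.8); OH at 240° is gauche with Cl at 300° (2.1); OH at 240° is gauche with OCH3 at 180° (2.1). Total 9.0 kJ/mol.
The maximum (26.6 kJ/mol) occurs with Cl at 0°.

0°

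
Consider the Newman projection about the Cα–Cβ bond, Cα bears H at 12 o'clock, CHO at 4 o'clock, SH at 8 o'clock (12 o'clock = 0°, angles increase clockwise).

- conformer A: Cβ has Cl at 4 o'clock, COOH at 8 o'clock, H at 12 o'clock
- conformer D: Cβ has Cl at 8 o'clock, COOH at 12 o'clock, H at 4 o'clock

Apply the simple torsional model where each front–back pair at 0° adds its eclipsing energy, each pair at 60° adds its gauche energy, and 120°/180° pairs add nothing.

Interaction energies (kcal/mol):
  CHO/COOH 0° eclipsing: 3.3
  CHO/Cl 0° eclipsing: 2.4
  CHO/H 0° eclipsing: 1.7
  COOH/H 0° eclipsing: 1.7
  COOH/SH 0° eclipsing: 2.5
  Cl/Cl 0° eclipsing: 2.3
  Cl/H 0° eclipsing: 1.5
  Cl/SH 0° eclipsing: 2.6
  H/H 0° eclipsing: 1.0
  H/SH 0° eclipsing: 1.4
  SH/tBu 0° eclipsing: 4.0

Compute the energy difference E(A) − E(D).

-0.1 kcal/mol

A (eclipsed): H(0°)/H(0°) eclipsed 1.0; CHO(120°)/Cl(120°) eclipsed 2.4; SH(240°)/COOH(240°) eclipsed 2.5 → 5.9 kcal/mol.
D (eclipsed): H(0°)/COOH(0°) eclipsed 1.7; CHO(120°)/H(120°) eclipsed 1.7; SH(240°)/Cl(240°) eclipsed 2.6 → 6.0 kcal/mol.
E(A) − E(D) = 5.9 − 6.0 = -0.1 kcal/mol.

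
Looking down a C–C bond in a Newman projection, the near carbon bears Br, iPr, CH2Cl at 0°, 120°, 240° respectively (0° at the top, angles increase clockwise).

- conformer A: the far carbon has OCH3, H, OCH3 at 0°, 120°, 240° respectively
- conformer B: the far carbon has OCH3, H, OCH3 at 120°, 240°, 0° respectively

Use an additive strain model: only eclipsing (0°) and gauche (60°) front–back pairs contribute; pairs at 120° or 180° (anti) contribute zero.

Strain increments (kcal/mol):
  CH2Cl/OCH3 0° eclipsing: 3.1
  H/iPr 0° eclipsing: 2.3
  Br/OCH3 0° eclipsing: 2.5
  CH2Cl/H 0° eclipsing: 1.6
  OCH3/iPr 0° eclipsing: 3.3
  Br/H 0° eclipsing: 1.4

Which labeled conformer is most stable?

B

A (eclipsed): Br(0°)/OCH3(0°) eclipsed 2.5; iPr(120°)/H(120°) eclipsed 2.3; CH2Cl(240°)/OCH3(240°) eclipsed 3.1 → 7.9 kcal/mol.
B (eclipsed): Br(0°)/OCH3(0°) eclipsed 2.5; iPr(120°)/OCH3(120°) eclipsed 3.3; CH2Cl(240°)/H(240°) eclipsed 1.6 → 7.4 kcal/mol.
B has the lowest total (7.4 kcal/mol).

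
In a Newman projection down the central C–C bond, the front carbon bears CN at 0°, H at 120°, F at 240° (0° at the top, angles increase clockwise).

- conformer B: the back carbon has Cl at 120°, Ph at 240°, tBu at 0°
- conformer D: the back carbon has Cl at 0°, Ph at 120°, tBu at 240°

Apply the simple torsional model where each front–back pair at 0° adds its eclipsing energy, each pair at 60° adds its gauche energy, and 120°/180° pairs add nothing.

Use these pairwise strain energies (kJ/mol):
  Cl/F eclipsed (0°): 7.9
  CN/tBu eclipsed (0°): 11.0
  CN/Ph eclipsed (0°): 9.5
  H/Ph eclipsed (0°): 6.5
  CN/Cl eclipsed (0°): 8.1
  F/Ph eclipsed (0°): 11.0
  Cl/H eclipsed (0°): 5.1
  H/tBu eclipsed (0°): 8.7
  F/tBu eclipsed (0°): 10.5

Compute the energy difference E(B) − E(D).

+2.0 kJ/mol

B is eclipsed. CN at 0° is eclipsed with tBu at 0° (11.0); H at 120° is eclipsed with Cl at 120° (5.1); F at 240° is eclipsed with Ph at 240° (11.0). Total 27.1 kJ/mol.
D is eclipsed. CN at 0° is eclipsed with Cl at 0° (8.1); H at 120° is eclipsed with Ph at 120° (6.5); F at 240° is eclipsed with tBu at 240° (10.5). Total 25.1 kJ/mol.
E(B) − E(D) = 27.1 − 25.1 = +2.0 kJ/mol.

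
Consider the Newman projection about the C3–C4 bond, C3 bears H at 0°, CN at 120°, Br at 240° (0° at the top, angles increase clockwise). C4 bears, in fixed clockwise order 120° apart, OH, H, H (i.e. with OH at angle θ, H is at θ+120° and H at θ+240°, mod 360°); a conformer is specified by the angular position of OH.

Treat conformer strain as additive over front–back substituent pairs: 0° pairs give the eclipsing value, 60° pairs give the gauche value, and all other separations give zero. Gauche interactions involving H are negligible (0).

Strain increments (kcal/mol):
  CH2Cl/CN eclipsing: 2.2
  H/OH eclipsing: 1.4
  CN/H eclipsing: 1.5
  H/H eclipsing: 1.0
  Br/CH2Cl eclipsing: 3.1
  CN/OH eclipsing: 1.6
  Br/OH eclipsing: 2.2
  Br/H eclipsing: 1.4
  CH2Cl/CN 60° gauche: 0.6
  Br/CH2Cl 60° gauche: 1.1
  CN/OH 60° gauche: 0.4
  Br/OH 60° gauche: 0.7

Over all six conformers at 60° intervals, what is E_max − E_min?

OH at 0° (eclipsed): H–OH eclipsed, CN–H eclipsed, Br–H eclipsed; 1.4 + 1.5 + 1.4 = 4.3 kcal/mol.
OH at 60° (staggered): CN–OH gauche; 0.4 = 0.4 kcal/mol.
OH at 120° (eclipsed): H–H eclipsed, CN–OH eclipsed, Br–H eclipsed; 1.0 + 1.6 + 1.4 = 4.0 kcal/mol.
OH at 180° (staggered): CN–OH gauche, Br–OH gauche; 0.4 + 0.7 = 1.1 kcal/mol.
OH at 240° (eclipsed): H–H eclipsed, CN–H eclipsed, Br–OH eclipsed; 1.0 + 1.5 + 2.2 = 4.7 kcal/mol.
OH at 300° (staggered): Br–OH gauche; 0.7 = 0.7 kcal/mol.
Max at 240° (4.7 kcal/mol), min at 60° (0.4 kcal/mol); barrier = 4.3 kcal/mol.

4.3 kcal/mol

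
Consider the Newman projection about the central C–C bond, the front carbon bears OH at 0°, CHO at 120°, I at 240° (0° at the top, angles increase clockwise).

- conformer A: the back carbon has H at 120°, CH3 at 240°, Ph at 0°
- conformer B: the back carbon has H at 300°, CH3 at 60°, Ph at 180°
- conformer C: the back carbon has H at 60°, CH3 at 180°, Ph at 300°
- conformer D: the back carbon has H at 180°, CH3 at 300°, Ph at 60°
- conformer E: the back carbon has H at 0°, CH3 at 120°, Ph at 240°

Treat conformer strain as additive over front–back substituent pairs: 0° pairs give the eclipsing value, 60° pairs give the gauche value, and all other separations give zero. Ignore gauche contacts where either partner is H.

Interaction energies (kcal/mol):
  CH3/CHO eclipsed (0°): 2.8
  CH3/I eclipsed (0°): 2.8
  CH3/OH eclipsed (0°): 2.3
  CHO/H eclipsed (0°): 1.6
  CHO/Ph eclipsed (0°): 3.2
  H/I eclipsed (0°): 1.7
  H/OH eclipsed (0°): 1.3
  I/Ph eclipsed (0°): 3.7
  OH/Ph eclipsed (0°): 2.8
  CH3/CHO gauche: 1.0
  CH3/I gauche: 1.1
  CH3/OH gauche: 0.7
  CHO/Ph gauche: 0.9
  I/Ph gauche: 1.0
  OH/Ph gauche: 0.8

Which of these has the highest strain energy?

E

A (eclipsed): OH(0°)/Ph(0°) eclipsed 2.8; CHO(120°)/H(120°) eclipsed 1.6; I(240°)/CH3(240°) eclipsed 2.8 → 7.2 kcal/mol.
B (staggered): OH(0°)/CH3(60°) gauche 0.7; CHO(120°)/CH3(60°) gauche 1.0; CHO(120°)/Ph(180°) gauche 0.9; I(240°)/Ph(180°) gauche 1.0 → 3.6 kcal/mol.
C (staggered): OH(0°)/Ph(300°) gauche 0.8; CHO(120°)/CH3(180°) gauche 1.0; I(240°)/CH3(180°) gauche 1.1; I(240°)/Ph(300°) gauche 1.0 → 3.9 kcal/mol.
D (staggered): OH(0°)/CH3(300°) gauche 0.7; OH(0°)/Ph(60°) gauche 0.8; CHO(120°)/Ph(60°) gauche 0.9; I(240°)/CH3(300°) gauche 1.1 → 3.5 kcal/mol.
E (eclipsed): OH(0°)/H(0°) eclipsed 1.3; CHO(120°)/CH3(120°) eclipsed 2.8; I(240°)/Ph(240°) eclipsed 3.7 → 7.8 kcal/mol.
E has the highest total (7.8 kcal/mol).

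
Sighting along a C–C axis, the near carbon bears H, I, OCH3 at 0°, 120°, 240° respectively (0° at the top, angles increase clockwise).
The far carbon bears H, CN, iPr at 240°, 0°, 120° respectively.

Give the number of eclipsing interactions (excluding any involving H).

1

Non-H eclipsing pairs: I(120°)/iPr(120°) — 1 interaction.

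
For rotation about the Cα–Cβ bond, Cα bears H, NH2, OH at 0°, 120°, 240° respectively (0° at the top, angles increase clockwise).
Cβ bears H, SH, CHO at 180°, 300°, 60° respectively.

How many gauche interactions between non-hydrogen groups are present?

Non-H gauche pairs: NH2(120°)/CHO(60°); OH(240°)/SH(300°) — 2 interactions.

2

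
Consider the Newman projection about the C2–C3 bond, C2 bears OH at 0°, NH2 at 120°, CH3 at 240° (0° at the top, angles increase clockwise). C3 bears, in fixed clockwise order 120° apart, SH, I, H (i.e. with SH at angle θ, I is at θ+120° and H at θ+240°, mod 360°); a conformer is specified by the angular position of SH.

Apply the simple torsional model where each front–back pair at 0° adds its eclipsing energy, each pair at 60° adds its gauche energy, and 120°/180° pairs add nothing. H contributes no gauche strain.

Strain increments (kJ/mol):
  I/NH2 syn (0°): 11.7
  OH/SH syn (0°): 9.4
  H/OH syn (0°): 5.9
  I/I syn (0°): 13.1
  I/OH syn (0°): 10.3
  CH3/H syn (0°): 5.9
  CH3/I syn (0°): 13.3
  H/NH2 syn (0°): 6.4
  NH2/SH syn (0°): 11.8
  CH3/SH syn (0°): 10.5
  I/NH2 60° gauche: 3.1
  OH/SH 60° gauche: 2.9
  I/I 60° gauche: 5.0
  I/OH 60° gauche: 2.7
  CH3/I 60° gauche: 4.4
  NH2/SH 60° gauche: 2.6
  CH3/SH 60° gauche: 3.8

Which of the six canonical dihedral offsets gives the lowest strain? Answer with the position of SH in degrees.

300°

SH at 0° (eclipsed): OH(0°)/SH(0°) eclipsed 9.4; NH2(120°)/I(120°) eclipsed 11.7; CH3(240°)/H(240°) eclipsed 5.9 → 27.0 kJ/mol.
SH at 60° (staggered): OH(0°)/SH(60°) gauche 2.9; NH2(120°)/SH(60°) gauche 2.6; NH2(120°)/I(180°) gauche 3.1; CH3(240°)/I(180°) gauche 4.4 → 13.0 kJ/mol.
SH at 120° (eclipsed): OH(0°)/H(0°) eclipsed 5.9; NH2(120°)/SH(120°) eclipsed 11.8; CH3(240°)/I(240°) eclipsed 13.3 → 31.0 kJ/mol.
SH at 180° (staggered): OH(0°)/I(300°) gauche 2.7; NH2(120°)/SH(180°) gauche 2.6; CH3(240°)/SH(180°) gauche 3.8; CH3(240°)/I(300°) gauche 4.4 → 13.5 kJ/mol.
SH at 240° (eclipsed): OH(0°)/I(0°) eclipsed 10.3; NH2(120°)/H(120°) eclipsed 6.4; CH3(240°)/SH(240°) eclipsed 10.5 → 27.2 kJ/mol.
SH at 300° (staggered): OH(0°)/SH(300°) gauche 2.9; OH(0°)/I(60°) gauche 2.7; NH2(120°)/I(60°) gauche 3.1; CH3(240°)/SH(300°) gauche 3.8 → 12.5 kJ/mol.
The minimum (12.5 kJ/mol) occurs with SH at 300°.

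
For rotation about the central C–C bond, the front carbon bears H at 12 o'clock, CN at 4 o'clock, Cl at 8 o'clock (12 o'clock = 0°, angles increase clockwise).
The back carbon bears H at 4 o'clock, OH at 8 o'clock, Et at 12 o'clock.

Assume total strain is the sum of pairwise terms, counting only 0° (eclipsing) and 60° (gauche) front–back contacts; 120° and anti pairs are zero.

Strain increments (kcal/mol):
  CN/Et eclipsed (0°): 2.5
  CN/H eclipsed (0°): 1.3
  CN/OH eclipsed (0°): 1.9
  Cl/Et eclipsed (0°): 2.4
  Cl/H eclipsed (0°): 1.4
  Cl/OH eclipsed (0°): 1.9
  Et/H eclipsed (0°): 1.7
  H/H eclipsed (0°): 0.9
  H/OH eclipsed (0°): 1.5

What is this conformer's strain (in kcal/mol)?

4.9 kcal/mol

This conformer (eclipsed): H–Et eclipsed, CN–H eclipsed, Cl–OH eclipsed; 1.7 + 1.3 + 1.9 = 4.9 kcal/mol.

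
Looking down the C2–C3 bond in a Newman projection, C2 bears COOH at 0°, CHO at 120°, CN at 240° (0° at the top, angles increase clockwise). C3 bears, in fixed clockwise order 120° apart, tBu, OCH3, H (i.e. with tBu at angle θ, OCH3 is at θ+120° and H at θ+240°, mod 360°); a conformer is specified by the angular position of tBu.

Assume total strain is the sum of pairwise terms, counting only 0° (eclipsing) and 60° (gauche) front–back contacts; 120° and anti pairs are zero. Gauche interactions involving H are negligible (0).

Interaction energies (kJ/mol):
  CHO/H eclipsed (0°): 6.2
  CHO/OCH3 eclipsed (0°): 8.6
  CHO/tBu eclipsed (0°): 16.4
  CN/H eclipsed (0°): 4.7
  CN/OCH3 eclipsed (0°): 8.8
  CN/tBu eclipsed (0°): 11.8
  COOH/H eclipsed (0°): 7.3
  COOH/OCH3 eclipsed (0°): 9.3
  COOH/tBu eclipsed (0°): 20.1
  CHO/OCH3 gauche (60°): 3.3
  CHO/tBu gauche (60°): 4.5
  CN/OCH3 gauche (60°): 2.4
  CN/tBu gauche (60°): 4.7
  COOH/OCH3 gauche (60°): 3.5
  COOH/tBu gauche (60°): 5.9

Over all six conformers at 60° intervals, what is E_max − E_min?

tBu at 0° (eclipsed): COOH–tBu eclipsed, CHO–OCH3 eclipsed, CN–H eclipsed; 20.1 + 8.6 + 4.7 = 33.4 kJ/mol.
tBu at 60° (staggered): COOH–tBu gauche, CHO–tBu gauche, CHO–OCH3 gauche, CN–OCH3 gauche; 5.9 + 4.5 + 3.3 + 2.4 = 16.1 kJ/mol.
tBu at 120° (eclipsed): COOH–H eclipsed, CHO–tBu eclipsed, CN–OCH3 eclipsed; 7.3 + 16.4 + 8.8 = 32.5 kJ/mol.
tBu at 180° (staggered): COOH–OCH3 gauche, CHO–tBu gauche, CN–tBu gauche, CN–OCH3 gauche; 3.5 + 4.5 + 4.7 + 2.4 = 15.1 kJ/mol.
tBu at 240° (eclipsed): COOH–OCH3 eclipsed, CHO–H eclipsed, CN–tBu eclipsed; 9.3 + 6.2 + 11.8 = 27.3 kJ/mol.
tBu at 300° (staggered): COOH–tBu gauche, COOH–OCH3 gauche, CHO–OCH3 gauche, CN–tBu gauche; 5.9 + 3.5 + 3.3 + 4.7 = 17.4 kJ/mol.
Max at 0° (33.4 kJ/mol), min at 180° (15.1 kJ/mol); barrier = 18.3 kJ/mol.

18.3 kJ/mol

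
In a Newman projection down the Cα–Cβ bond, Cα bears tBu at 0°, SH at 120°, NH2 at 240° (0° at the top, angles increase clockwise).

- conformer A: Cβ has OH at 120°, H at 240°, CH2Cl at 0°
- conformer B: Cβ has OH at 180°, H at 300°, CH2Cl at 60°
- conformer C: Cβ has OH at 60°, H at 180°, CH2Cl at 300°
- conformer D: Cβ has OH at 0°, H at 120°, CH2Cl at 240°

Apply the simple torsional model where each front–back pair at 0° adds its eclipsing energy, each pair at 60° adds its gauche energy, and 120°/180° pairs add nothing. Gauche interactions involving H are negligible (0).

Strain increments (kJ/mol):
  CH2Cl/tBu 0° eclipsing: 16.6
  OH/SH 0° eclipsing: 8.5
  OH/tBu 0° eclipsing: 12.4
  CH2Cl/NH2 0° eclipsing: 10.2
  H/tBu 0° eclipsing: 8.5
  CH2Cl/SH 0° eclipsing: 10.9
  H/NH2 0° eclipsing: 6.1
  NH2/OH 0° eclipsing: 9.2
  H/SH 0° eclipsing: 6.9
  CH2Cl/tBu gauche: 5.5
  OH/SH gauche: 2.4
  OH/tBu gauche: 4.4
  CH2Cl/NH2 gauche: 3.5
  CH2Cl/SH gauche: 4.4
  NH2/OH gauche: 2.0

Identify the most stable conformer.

A (eclipsed): tBu–CH2Cl eclipsed, SH–OH eclipsed, NH2–H eclipsed; 16.6 + 8.5 + 6.1 = 31.2 kJ/mol.
B (staggered): tBu–CH2Cl gauche, SH–OH gauche, SH–CH2Cl gauche, NH2–OH gauche; 5.5 + 2.4 + 4.4 + 2.0 = 14.3 kJ/mol.
C (staggered): tBu–OH gauche, tBu–CH2Cl gauche, SH–OH gauche, NH2–CH2Cl gauche; 4.4 + 5.5 + 2.4 + 3.5 = 15.8 kJ/mol.
D (eclipsed): tBu–OH eclipsed, SH–H eclipsed, NH2–CH2Cl eclipsed; 12.4 + 6.9 + 10.2 = 29.5 kJ/mol.
B has the lowest total (14.3 kJ/mol).

B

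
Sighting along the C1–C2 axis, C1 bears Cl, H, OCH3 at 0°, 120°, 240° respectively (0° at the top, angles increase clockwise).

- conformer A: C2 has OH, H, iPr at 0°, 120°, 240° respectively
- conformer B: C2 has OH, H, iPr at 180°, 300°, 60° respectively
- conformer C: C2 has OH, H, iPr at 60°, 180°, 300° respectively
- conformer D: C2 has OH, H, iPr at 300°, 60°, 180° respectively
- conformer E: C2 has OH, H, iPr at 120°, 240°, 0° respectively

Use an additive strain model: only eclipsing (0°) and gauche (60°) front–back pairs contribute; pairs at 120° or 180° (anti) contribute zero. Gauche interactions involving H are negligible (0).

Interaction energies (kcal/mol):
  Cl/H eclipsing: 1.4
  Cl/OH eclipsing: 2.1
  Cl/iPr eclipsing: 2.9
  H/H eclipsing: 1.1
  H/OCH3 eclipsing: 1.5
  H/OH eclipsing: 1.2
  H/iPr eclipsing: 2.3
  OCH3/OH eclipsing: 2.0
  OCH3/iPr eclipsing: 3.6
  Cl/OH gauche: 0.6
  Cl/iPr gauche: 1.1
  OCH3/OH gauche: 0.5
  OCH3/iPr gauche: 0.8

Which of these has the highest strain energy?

A

A (eclipsed): Cl–OH eclipsed, H–H eclipsed, OCH3–iPr eclipsed; 2.1 + 1.1 + 3.6 = 6.8 kcal/mol.
B (staggered): Cl–iPr gauche, OCH3–OH gauche; 1.1 + 0.5 = 1.6 kcal/mol.
C (staggered): Cl–OH gauche, Cl–iPr gauche, OCH3–iPr gauche; 0.6 + 1.1 + 0.8 = 2.5 kcal/mol.
D (staggered): Cl–OH gauche, OCH3–OH gauche, OCH3–iPr gauche; 0.6 + 0.5 + 0.8 = 1.9 kcal/mol.
E (eclipsed): Cl–iPr eclipsed, H–OH eclipsed, OCH3–H eclipsed; 2.9 + 1.2 + 1.5 = 5.6 kcal/mol.
A has the highest total (6.8 kcal/mol).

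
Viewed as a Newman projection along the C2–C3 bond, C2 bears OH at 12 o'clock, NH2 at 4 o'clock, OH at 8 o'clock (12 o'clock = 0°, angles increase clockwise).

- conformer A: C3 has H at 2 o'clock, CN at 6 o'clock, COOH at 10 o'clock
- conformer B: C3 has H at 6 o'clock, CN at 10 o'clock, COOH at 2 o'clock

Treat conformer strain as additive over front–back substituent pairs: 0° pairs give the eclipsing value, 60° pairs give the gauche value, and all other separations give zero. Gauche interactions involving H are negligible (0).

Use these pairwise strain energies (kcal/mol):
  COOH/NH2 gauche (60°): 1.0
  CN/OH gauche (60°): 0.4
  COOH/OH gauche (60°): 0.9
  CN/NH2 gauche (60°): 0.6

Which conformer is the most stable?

A (staggered): OH–COOH gauche, NH2–CN gauche, OH–CN gauche, OH–COOH gauche; 0.9 + 0.6 + 0.4 + 0.9 = 2.8 kcal/mol.
B (staggered): OH–CN gauche, OH–COOH gauche, NH2–COOH gauche, OH–CN gauche; 0.4 + 0.9 + 1.0 + 0.4 = 2.7 kcal/mol.
B has the lowest total (2.7 kcal/mol).

B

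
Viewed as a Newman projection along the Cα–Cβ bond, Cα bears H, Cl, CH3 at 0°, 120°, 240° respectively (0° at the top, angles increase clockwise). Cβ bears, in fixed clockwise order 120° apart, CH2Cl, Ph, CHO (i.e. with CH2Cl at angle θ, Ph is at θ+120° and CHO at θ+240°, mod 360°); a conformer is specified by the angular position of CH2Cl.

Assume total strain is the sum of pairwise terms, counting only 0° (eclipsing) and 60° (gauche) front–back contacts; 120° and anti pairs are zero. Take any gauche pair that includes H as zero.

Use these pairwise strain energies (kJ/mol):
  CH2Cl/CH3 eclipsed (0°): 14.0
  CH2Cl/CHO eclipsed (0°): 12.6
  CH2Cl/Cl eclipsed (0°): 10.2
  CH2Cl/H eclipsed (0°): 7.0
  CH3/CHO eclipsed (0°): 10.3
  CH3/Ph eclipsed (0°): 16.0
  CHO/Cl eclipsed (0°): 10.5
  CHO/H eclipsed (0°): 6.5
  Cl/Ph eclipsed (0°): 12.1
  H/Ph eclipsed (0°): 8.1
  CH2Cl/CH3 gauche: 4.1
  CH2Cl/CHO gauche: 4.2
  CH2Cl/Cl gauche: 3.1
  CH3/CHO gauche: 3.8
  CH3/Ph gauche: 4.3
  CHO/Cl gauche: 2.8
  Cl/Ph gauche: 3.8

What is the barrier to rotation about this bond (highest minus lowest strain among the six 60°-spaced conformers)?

CH2Cl at 0° (eclipsed): H(0°)/CH2Cl(0°) eclipsed 7.0; Cl(120°)/Ph(120°) eclipsed 12.1; CH3(240°)/CHO(240°) eclipsed 10.3 → 29.4 kJ/mol.
CH2Cl at 60° (staggered): Cl(120°)/CH2Cl(60°) gauche 3.1; Cl(120°)/Ph(180°) gauche 3.8; CH3(240°)/Ph(180°) gauche 4.3; CH3(240°)/CHO(300°) gauche 3.8 → 15.0 kJ/mol.
CH2Cl at 120° (eclipsed): H(0°)/CHO(0°) eclipsed 6.5; Cl(120°)/CH2Cl(120°) eclipsed 10.2; CH3(240°)/Ph(240°) eclipsed 16.0 → 32.7 kJ/mol.
CH2Cl at 180° (staggered): Cl(120°)/CH2Cl(180°) gauche 3.1; Cl(120°)/CHO(60°) gauche 2.8; CH3(240°)/CH2Cl(180°) gauche 4.1; CH3(240°)/Ph(300°) gauche 4.3 → 14.3 kJ/mol.
CH2Cl at 240° (eclipsed): H(0°)/Ph(0°) eclipsed 8.1; Cl(120°)/CHO(120°) eclipsed 10.5; CH3(240°)/CH2Cl(240°) eclipsed 14.0 → 32.6 kJ/mol.
CH2Cl at 300° (staggered): Cl(120°)/Ph(60°) gauche 3.8; Cl(120°)/CHO(180°) gauche 2.8; CH3(240°)/CH2Cl(300°) gauche 4.1; CH3(240°)/CHO(180°) gauche 3.8 → 14.5 kJ/mol.
Max at 120° (32.7 kJ/mol), min at 180° (14.3 kJ/mol); barrier = 18.4 kJ/mol.

18.4 kJ/mol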